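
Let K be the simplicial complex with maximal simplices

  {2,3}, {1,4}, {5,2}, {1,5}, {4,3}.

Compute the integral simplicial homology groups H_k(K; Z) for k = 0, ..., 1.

H_0 ≅ Z,  H_1 ≅ Z.

K has 5 vertices, 5 edges.
rank ∂_0 = 0, rank ∂_1 = 4 ⇒ b_0 = 5 − 0 − 4 = 1; all invariant factors of ∂_1 are 1 so no torsion. So H_0 ≅ Z.
rank ∂_1 = 4, rank ∂_2 = 0 ⇒ b_1 = 5 − 4 − 0 = 1. So H_1 ≅ Z.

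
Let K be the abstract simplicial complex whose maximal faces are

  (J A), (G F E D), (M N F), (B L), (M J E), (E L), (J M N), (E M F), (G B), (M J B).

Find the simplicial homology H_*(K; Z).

H_0 = Z,  H_1 = Z^2,  H_2 = 0,  H_3 = 0.

Take the total order A < B < D < E < F < G < J < L < M < N on the vertex set. Then K (dimension 3) consists of the simplices:

  0-simplices (10): A, B, D, E, F, G, J, L, M, N
  1-simplices (19): AJ, BG, BJ, BL, BM, DE, DF, DG, EF, EG, EJ, EL, EM, FG, FM, FN, JM, JN, MN
  2-simplices (9): BJM, DEF, DEG, DFG, EFG, EFM, EJM, FMN, JMN
  3-simplices (1): DEFG

so the chain groups are C_0 ≅ Z^10, C_1 ≅ Z^19, C_2 ≅ Z^9, C_3 ≅ Z^1.

Boundary ∂_1: C_1 → C_0 maps an edge to its endpoints' difference, ∂[p,q] = q − p.
The 10×19 boundary matrix has rank 9 and Smith normal form diag(1,1,1,1,1,1,1,1,1).

∂_2: C_2 → C_1 sends each 2-simplex [p,q,r] to [q,r] − [p,r] + [p,q]. For instance
  ∂DEF = EF − DF + DE,
  ∂FMN = MN − FN + FM.
The resulting 19×9 matrix has rank 8, and its Smith normal form has invariant factors (1,1,1,1,1,1,1,1).

Boundary ∂_3: C_3 → C_2 sends each 3-simplex σ to the alternating sum Σ_i (−1)^i (σ with its i-th vertex removed). For instance
  ∂DEFG = EFG − DFG + DEG − DEF.
As a 9×1 matrix over Z this has rank 1, with invariant factors (1).

Reading off H_k = ker ∂_k / im ∂_{k+1}:

  H_0: rank C_0 − rank ∂_1 = 10 − 9 = 1, and the invariant factors of ∂_1 are all 1, so H_0 ≅ Z.
  H_1: rank ker ∂_1 − rank ∂_2 = (19 − 9) − 8 = 2, and the invariant factors of ∂_2 are all 1, so H_1 ≅ Z^2.
  H_2: rank ker ∂_2 − rank ∂_3 = (9 − 8) − 1 = 0, and the invariant factors of ∂_3 are all 1, so H_2 ≅ 0.
  H_3: rank ker ∂_3 − rank ∂_4 = (1 − 1) − 0 = 0, and there is no ∂_4, so H_3 ≅ 0.

As a check, the Euler characteristic is 10 − 19 + 9 − 1 = -1, which agrees with 1 − 2 + 0 − 0 = -1.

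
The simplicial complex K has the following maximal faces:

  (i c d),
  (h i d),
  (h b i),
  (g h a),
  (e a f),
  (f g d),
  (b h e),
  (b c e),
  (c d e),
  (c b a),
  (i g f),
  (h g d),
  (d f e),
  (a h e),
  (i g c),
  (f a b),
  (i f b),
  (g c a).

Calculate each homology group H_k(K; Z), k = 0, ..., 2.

Take the total order a < b < c < d < e < f < g < h < i on the vertex set. Then K (dimension 2) consists of the simplices:

  0-simplices (9): a, b, c, d, e, f, g, h, i
  1-simplices (27): ab, ac, ae, af, ag, ah, bc, be, bf, bh, bi, cd, ce, cg, ci, de, df, dg, dh, di, ef, eh, fg, fi, gh, gi, hi
  2-simplices (18): abc, abf, acg, aef, aeh, agh, bce, beh, bfi, bhi, cde, cdi, cgi, def, dfg, dgh, dhi, fgi

so the chain groups are C_0 ≅ Z^9, C_1 ≅ Z^27, C_2 ≅ Z^18.

Boundary ∂_1: C_1 → C_0 is given by ∂[p,q] = [q] − [p].
The 9×27 boundary matrix has rank 8 and Smith normal form diag(1,1,1,1,1,1,1,1).

∂_2: C_2 → C_1 acts by ∂[p,q,r] = [q,r] − [p,r] + [p,q]. For instance
  ∂beh = eh − bh + be,
  ∂bce = ce − be + bc.
The 27×18 boundary matrix has rank 18 and Smith normal form diag(1,1,1,1,1,1,1,1,1,1,1,1,1,1,1,1,1,2).

Computing H_k = (kernel of ∂_k) / (image of ∂_{k+1}):

  H_0: rank C_0 − rank ∂_1 = 9 − 8 = 1, and the invariant factors of ∂_1 are all 1, so H_0 = Z.
  H_1: rank ker ∂_1 − rank ∂_2 = (27 − 8) − 18 = 1, and ∂_2 has invariant factor 2 > 1, so H_1 = Z ⊕ Z_2.
  H_2: rank ker ∂_2 − rank ∂_3 = (18 − 18) − 0 = 0, and there is no ∂_3, so H_2 = 0.

As a check, the Euler characteristic is 9 − 27 + 18 = 0, which agrees with 1 − 1 + 0 = 0.
(K is a triangulation of the Klein bottle.)

H_0 ≅ Z,  H_1 ≅ Z ⊕ Z_2,  H_2 = 0.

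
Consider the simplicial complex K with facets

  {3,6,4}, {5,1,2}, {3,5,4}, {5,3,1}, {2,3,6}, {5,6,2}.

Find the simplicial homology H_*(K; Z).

H_0 = Z,  H_1 = Z,  H_2 = 0.

Order the vertices as 1 < 2 < 3 < 4 < 5 < 6. Listing each simplex with vertices in this order, K has dimension 2 with simplices:

  0-simplices (6): [1], [2], [3], [4], [5], [6]
  1-simplices (12): [1,2], [1,3], [1,5], [2,3], [2,5], [2,6], [3,4], [3,5], [3,6], [4,5], [4,6], [5,6]
  2-simplices (6): [1,2,5], [1,3,5], [2,3,6], [2,5,6], [3,4,5], [3,4,6]

so the chain groups are C_0 ≅ Z^6, C_1 ≅ Z^12, C_2 ≅ Z^6.

∂_1: C_1 → C_0 sends each edge [p,q] (with p < q) to q − p.
The resulting 6×12 matrix has rank 5, and its Smith normal form has invariant factors (1,1,1,1,1).

Boundary ∂_2: C_2 → C_1 maps a triangle to the signed sum of its edges. For instance
  ∂[1,2,5] = [2,5] − [1,5] + [1,2],
  ∂[3,4,5] = [4,5] − [3,5] + [3,4].
The 12×6 boundary matrix has rank 6 and Smith normal form diag(1,1,1,1,1,1).

Now H_k = ker ∂_k / im ∂_{k+1}, so:

  H_0: rank C_0 − rank ∂_1 = 6 − 5 = 1, and the invariant factors of ∂_1 are all 1, so H_0 ≅ Z.
  H_1: rank ker ∂_1 − rank ∂_2 = (12 − 5) − 6 = 1, and the invariant factors of ∂_2 are all 1, so H_1 ≅ Z.
  H_2: rank ker ∂_2 − rank ∂_3 = (6 − 6) − 0 = 0, and there is no ∂_3, so H_2 ≅ 0.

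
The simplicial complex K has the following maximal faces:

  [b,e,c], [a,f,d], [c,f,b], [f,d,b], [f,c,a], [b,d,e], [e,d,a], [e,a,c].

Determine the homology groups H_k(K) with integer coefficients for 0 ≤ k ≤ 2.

Order the vertices as a < b < c < d < e < f. Listing each simplex with vertices in this order, K has dimension 2 with simplices:

  0-simplices (6): a, b, c, d, e, f
  1-simplices (12): ac, ad, ae, af, bc, bd, be, bf, ce, cf, de, df
  2-simplices (8): ace, acf, ade, adf, bce, bcf, bde, bdf

so the chain groups are C_0 ≅ Z^6, C_1 ≅ Z^12, C_2 ≅ Z^8.

Boundary ∂_1: C_1 → C_0 is given by ∂[p,q] = [q] − [p].
This gives a 6×12 integer matrix of rank 5; reducing to Smith normal form yields diagonal entries (1,1,1,1,1).

Boundary ∂_2: C_2 → C_1 acts by ∂[p,q,r] = [q,r] − [p,r] + [p,q]. For instance
  ∂acf = cf − af + ac,
  ∂ade = de − ae + ad.
This gives a 12×8 integer matrix of rank 7; reducing to Smith normal form yields diagonal entries (1,1,1,1,1,1,1).

Now H_k = ker ∂_k / im ∂_{k+1}, so:

  H_0: rank C_0 − rank ∂_1 = 6 − 5 = 1, and the invariant factors of ∂_1 are all 1, so H_0 ≅ Z.
  H_1: rank ker ∂_1 − rank ∂_2 = (12 − 5) − 7 = 0, and the invariant factors of ∂_2 are all 1, so H_1 ≅ 0.
  H_2: rank ker ∂_2 − rank ∂_3 = (8 − 7) − 0 = 1, and there is no ∂_3, so H_2 ≅ Z.

H_0 ≅ Z,  H_1 = 0,  H_2 ≅ Z.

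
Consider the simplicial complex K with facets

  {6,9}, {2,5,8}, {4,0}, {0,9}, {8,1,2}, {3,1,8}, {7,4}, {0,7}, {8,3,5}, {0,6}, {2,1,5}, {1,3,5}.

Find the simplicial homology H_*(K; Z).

K has 10 vertices, 15 edges, 6 triangles.
rank ∂_0 = 0, rank ∂_1 = 8 ⇒ b_0 = 10 − 0 − 8 = 2; all invariant factors of ∂_1 are 1 so no torsion. So H_0 ≅ Z^2.
rank ∂_1 = 8, rank ∂_2 = 5 ⇒ b_1 = 15 − 8 − 5 = 2; all invariant factors of ∂_2 are 1 so no torsion. So H_1 ≅ Z^2.
rank ∂_2 = 5, rank ∂_3 = 0 ⇒ b_2 = 6 − 5 − 0 = 1. So H_2 ≅ Z.

H_0 = Z^2,  H_1 = Z^2,  H_2 = Z.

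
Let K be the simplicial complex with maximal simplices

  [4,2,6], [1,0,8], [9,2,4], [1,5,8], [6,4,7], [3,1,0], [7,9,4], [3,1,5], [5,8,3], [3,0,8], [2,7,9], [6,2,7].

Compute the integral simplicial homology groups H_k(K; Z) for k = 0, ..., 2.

H_0 ≅ Z^2,  H_1 = 0,  H_2 ≅ Z^2.

K has 10 vertices, 18 edges, 12 triangles.
rank ∂_0 = 0, rank ∂_1 = 8 ⇒ b_0 = 10 − 0 − 8 = 2; all invariant factors of ∂_1 are 1 so no torsion. So H_0 ≅ Z^2.
rank ∂_1 = 8, rank ∂_2 = 10 ⇒ b_1 = 18 − 8 − 10 = 0; all invariant factors of ∂_2 are 1 so no torsion. So H_1 ≅ 0.
rank ∂_2 = 10, rank ∂_3 = 0 ⇒ b_2 = 12 − 10 − 0 = 2. So H_2 ≅ Z^2.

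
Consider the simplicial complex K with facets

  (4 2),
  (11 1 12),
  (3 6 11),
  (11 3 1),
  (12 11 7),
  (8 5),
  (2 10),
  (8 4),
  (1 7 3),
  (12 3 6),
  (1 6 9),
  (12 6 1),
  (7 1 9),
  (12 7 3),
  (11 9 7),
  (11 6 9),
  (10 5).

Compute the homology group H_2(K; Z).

Take the total order 1 < 2 < 3 < 4 < 5 < 6 < 7 < 8 < 9 < 10 < 11 < 12 on the vertex set. Then K (dimension 2) consists of the simplices:

  0-simplices (12): [1], [2], [3], [4], [5], [6], [7], [8], [9], [10], [11], [12]
  1-simplices (23): (23 of them)
  2-simplices (12): [1,3,7], [1,3,11], [1,6,9], [1,6,12], [1,7,9], [1,11,12], [3,6,11], [3,6,12], [3,7,12], [6,9,11], [7,9,11], [7,11,12]

Hence C_0 ≅ Z^12, C_1 ≅ Z^23, C_2 ≅ Z^12.

The boundary map ∂_1: C_1 → C_0 sends each edge [p,q] (with p < q) to q − p.
This gives a 12×23 integer matrix of rank 10; reducing to Smith normal form yields diagonal entries (1,1,1,1,1,1,1,1,1,1).

Boundary ∂_2: C_2 → C_1 acts by ∂[p,q,r] = [q,r] − [p,r] + [p,q]. For instance
  ∂[7,9,11] = [9,11] − [7,11] + [7,9],
  ∂[6,9,11] = [9,11] − [6,11] + [6,9].
As a 23×12 matrix over Z this has rank 12, with invariant factors (1,1,1,1,1,1,1,1,1,1,1,2).

From H_k ≅ ker(∂_k) / im(∂_{k+1}) we obtain:

  H_2: rank ker ∂_2 − rank ∂_3 = (12 − 12) − 0 = 0, and there is no ∂_3, so H_2 = 0.

H_2 ≅ 0.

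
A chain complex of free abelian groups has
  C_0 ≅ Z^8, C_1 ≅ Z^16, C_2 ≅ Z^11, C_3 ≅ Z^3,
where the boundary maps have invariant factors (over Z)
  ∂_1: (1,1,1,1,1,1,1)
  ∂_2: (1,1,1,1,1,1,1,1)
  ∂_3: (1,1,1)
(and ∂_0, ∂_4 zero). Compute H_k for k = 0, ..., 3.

H_0: b_0 = 8 − 0 − 7 = 1; torsion from ∂_1 factors > 1: none. So H_0 = Z.
H_1: b_1 = 16 − 7 − 8 = 1; torsion from ∂_2 factors > 1: none. So H_1 = Z.
H_2: b_2 = 11 − 8 − 3 = 0; torsion from ∂_3 factors > 1: none. So H_2 = 0.
H_3: b_3 = 3 − 3 − 0 = 0; torsion from ∂_4 factors > 1: none. So H_3 = 0.

H_0 = Z,  H_1 = Z,  H_2 = 0,  H_3 = 0.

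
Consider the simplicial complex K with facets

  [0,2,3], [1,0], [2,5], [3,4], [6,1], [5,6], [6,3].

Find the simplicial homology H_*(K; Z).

H_0 = Z,  H_1 = Z^2,  H_2 = 0.

K has 7 vertices, 9 edges, 1 triangle.
rank ∂_0 = 0, rank ∂_1 = 6 ⇒ b_0 = 7 − 0 − 6 = 1; all invariant factors of ∂_1 are 1 so no torsion. So H_0 ≅ Z.
rank ∂_1 = 6, rank ∂_2 = 1 ⇒ b_1 = 9 − 6 − 1 = 2; all invariant factors of ∂_2 are 1 so no torsion. So H_1 ≅ Z^2.
rank ∂_2 = 1, rank ∂_3 = 0 ⇒ b_2 = 1 − 1 − 0 = 0. So H_2 ≅ 0.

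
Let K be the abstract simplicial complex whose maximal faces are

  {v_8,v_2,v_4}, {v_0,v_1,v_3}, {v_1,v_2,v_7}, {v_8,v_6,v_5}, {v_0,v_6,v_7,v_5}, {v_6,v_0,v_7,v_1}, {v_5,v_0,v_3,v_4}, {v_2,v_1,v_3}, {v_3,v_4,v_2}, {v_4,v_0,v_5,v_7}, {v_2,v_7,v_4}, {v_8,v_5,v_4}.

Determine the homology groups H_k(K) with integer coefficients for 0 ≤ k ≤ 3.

H_0 = Z,  H_1 = 0,  H_2 = Z,  H_3 = 0.

We work with the vertex ordering v_0 < v_1 < v_2 < v_3 < v_4 < v_5 < v_6 < v_7 < v_8. The simplices of K, each written with vertices in increasing order, are:

  0-simplices (9): [v_0], [v_1], [v_2], [v_3], [v_4], [v_5], [v_6], [v_7], [v_8]
  1-simplices (24): (24 of them)
  2-simplices (21): (21 of them)
  3-simplices (4): [v_0,v_1,v_6,v_7], [v_0,v_3,v_4,v_5], [v_0,v_4,v_5,v_7], [v_0,v_5,v_6,v_7]

Hence C_0 ≅ Z^9, C_1 ≅ Z^24, C_2 ≅ Z^21, C_3 ≅ Z^4.

∂_1: C_1 → C_0 maps an edge to its endpoints' difference, ∂[p,q] = q − p. For instance
  ∂[v_4,v_7] = [v_7] − [v_4].
The 9×24 boundary matrix has rank 8 and Smith normal form diag(1,1,1,1,1,1,1,1).

Boundary ∂_2: C_2 → C_1 acts by ∂[p,q,r] = [q,r] − [p,r] + [p,q]. For instance
  ∂[v_4,v_5,v_7] = [v_5,v_7] − [v_4,v_7] + [v_4,v_5],
  ∂[v_1,v_2,v_3] = [v_2,v_3] − [v_1,v_3] + [v_1,v_2].
This gives a 24×21 integer matrix of rank 16; reducing to Smith normal form yields diagonal entries (1,1,1,1,1,1,1,1,1,1,1,1,1,1,1,1).

Boundary ∂_3: C_3 → C_2 sends each 3-simplex σ to the alternating sum Σ_i (−1)^i (σ with its i-th vertex removed). For instance
  ∂[v_0,v_1,v_6,v_7] = [v_1,v_6,v_7] − [v_0,v_6,v_7] + [v_0,v_1,v_7] − [v_0,v_1,v_6],
  ∂[v_0,v_4,v_5,v_7] = [v_4,v_5,v_7] − [v_0,v_5,v_7] + [v_0,v_4,v_7] − [v_0,v_4,v_5].
As a 21×4 matrix over Z this has rank 4, with invariant factors (1,1,1,1).

Computing H_k = (kernel of ∂_k) / (image of ∂_{k+1}):

  H_0: rank C_0 − rank ∂_1 = 9 − 8 = 1, and the invariant factors of ∂_1 are all 1, so H_0 ≅ Z.
  H_1: rank ker ∂_1 − rank ∂_2 = (24 − 8) − 16 = 0, and the invariant factors of ∂_2 are all 1, so H_1 ≅ 0.
  H_2: rank ker ∂_2 − rank ∂_3 = (21 − 16) − 4 = 1, and the invariant factors of ∂_3 are all 1, so H_2 ≅ Z.
  H_3: rank ker ∂_3 − rank ∂_4 = (4 − 4) − 0 = 0, and there is no ∂_4, so H_3 ≅ 0.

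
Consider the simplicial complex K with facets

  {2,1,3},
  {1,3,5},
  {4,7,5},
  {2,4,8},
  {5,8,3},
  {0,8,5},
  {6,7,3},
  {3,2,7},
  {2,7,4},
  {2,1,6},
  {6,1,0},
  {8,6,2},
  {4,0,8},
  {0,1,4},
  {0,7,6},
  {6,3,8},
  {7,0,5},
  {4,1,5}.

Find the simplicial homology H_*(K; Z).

H_0 = Z,  H_1 = Z ⊕ Z/2,  H_2 = 0.

Order the vertices as 0 < 1 < 2 < 3 < 4 < 5 < 6 < 7 < 8. Listing each simplex with vertices in this order, K has dimension 2 with simplices:

  0-simplices (9): [0], [1], [2], [3], [4], [5], [6], [7], [8]
  1-simplices (27): (27 of them)
  2-simplices (18): [0,1,4], [0,1,6], [0,4,8], [0,5,7], [0,5,8], [0,6,7], [1,2,3], [1,2,6], [1,3,5], [1,4,5], [2,3,7], [2,4,7], [2,4,8], [2,6,8], [3,5,8], [3,6,7], [3,6,8], [4,5,7]

Hence C_0 ≅ Z^9, C_1 ≅ Z^27, C_2 ≅ Z^18.

Boundary ∂_1: C_1 → C_0 sends each edge [p,q] (with p < q) to q − p. For instance
  ∂[2,7] = [7] − [2].
The 9×27 boundary matrix has rank 8 and Smith normal form diag(1,1,1,1,1,1,1,1).

The boundary map ∂_2: C_2 → C_1 maps a triangle to the signed sum of its edges. For instance
  ∂[3,6,7] = [6,7] − [3,7] + [3,6],
  ∂[0,1,6] = [1,6] − [0,6] + [0,1].
The 27×18 boundary matrix has rank 18 and Smith normal form diag(1,1,1,1,1,1,1,1,1,1,1,1,1,1,1,1,1,2).

Reading off H_k = ker ∂_k / im ∂_{k+1}:

  H_0: rank C_0 − rank ∂_1 = 9 − 8 = 1, and the invariant factors of ∂_1 are all 1, so H_0 = Z.
  H_1: rank ker ∂_1 − rank ∂_2 = (27 − 8) − 18 = 1, and ∂_2 has invariant factor 2 > 1, so H_1 = Z ⊕ Z/2.
  H_2: rank ker ∂_2 − rank ∂_3 = (18 − 18) − 0 = 0, and there is no ∂_3, so H_2 = 0.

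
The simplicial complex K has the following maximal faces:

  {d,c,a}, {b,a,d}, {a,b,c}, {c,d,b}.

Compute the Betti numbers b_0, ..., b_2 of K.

Order the vertices as a < b < c < d. Listing each simplex with vertices in this order, K has dimension 2 with simplices:

  0-simplices (4): a, b, c, d
  1-simplices (6): ab, ac, ad, bc, bd, cd
  2-simplices (4): abc, abd, acd, bcd

giving chain groups C_0 ≅ Z^4, C_1 ≅ Z^6, C_2 ≅ Z^4.

∂_1: C_1 → C_0 is given by ∂[p,q] = [q] − [p]. For instance
  ∂ab = b − a.
The 4×6 boundary matrix has rank 3 and Smith normal form diag(1,1,1).

∂_2: C_2 → C_1 maps a triangle to the signed sum of its edges. For instance
  ∂abc = bc − ac + ab,
  ∂bcd = cd − bd + bc.
The resulting 6×4 matrix has rank 3, and its Smith normal form has invariant factors (1,1,1).

From H_k ≅ ker(∂_k) / im(∂_{k+1}) we obtain:

  H_0: rank C_0 − rank ∂_1 = 4 − 3 = 1, and the invariant factors of ∂_1 are all 1, so H_0 = Z.
  H_1: rank ker ∂_1 − rank ∂_2 = (6 − 3) − 3 = 0, and the invariant factors of ∂_2 are all 1, so H_1 = 0.
  H_2: rank ker ∂_2 − rank ∂_3 = (4 − 3) − 0 = 1, and there is no ∂_3, so H_2 = Z.

As a check, the Euler characteristic is 4 − 6 + 4 = 2, which agrees with 1 − 0 + 1 = 2.

Hence the Betti numbers are b_0 = 1, b_1 = 0, b_2 = 1.

b_0 = 1, b_1 = 0, b_2 = 1.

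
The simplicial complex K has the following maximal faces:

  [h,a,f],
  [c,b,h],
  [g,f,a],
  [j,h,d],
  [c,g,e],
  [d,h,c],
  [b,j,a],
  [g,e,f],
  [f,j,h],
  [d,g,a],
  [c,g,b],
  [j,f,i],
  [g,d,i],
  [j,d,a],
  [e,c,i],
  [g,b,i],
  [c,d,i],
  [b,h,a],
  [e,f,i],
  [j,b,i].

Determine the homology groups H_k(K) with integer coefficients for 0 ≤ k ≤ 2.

H_0 = Z,  H_1 = Z ⊕ Z/2,  H_2 = 0.

Take the total order a < b < c < d < e < f < g < h < i < j on the vertex set. Then K (dimension 2) consists of the simplices:

  0-simplices (10): a, b, c, d, e, f, g, h, i, j
  1-simplices (30): ab, ad, af, ag, ah, aj, bc, bg, bh, bi, bj, cd, ce, cg, ch, ci, dg, dh, di, dj, ef, eg, ei, fg, fh, fi, fj, gi, hj, ij
  2-simplices (20): abh, abj, adg, adj, afg, afh, bcg, bch, bgi, bij, cdh, cdi, ceg, cei, dgi, dhj, efg, efi, fhj, fij

so the chain groups are C_0 ≅ Z^10, C_1 ≅ Z^30, C_2 ≅ Z^20.

The boundary map ∂_1: C_1 → C_0 maps an edge to its endpoints' difference, ∂[p,q] = q − p. For instance
  ∂dj = j − d.
The resulting 10×30 matrix has rank 9, and its Smith normal form has invariant factors (1,1,1,1,1,1,1,1,1).

∂_2: C_2 → C_1 sends each 2-simplex [p,q,r] to [q,r] − [p,r] + [p,q]. For instance
  ∂fhj = hj − fj + fh,
  ∂bch = ch − bh + bc.
The resulting 30×20 matrix has rank 20, and its Smith normal form has invariant factors (1,1,1,1,1,1,1,1,1,1,1,1,1,1,1,1,1,1,1,2).

Computing H_k = (kernel of ∂_k) / (image of ∂_{k+1}):

  H_0: rank C_0 − rank ∂_1 = 10 − 9 = 1, and the invariant factors of ∂_1 are all 1, so H_0 = Z.
  H_1: rank ker ∂_1 − rank ∂_2 = (30 − 9) − 20 = 1, and ∂_2 has invariant factor 2 > 1, so H_1 = Z ⊕ Z/2.
  H_2: rank ker ∂_2 − rank ∂_3 = (20 − 20) − 0 = 0, and there is no ∂_3, so H_2 = 0.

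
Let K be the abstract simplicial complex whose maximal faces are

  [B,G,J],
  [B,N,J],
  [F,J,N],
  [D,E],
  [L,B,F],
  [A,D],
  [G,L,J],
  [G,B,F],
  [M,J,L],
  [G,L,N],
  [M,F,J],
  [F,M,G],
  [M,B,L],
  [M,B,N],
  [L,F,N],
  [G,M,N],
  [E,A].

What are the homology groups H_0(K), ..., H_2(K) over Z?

H_0 = Z^2,  H_1 = Z^3,  H_2 = Z.

Take the total order A < B < D < E < F < G < J < L < M < N on the vertex set. Then K (dimension 2) consists of the simplices:

  0-simplices (10): A, B, D, E, F, G, J, L, M, N
  1-simplices (24): AD, AE, BF, BG, BJ, BL, BM, BN, DE, FG, FJ, FL, FM, FN, GJ, GL, GM, GN, JL, JM, JN, LM, LN, MN
  2-simplices (14): BFG, BFL, BGJ, BJN, BLM, BMN, FGM, FJM, FJN, FLN, GJL, GLN, GMN, JLM

Hence C_0 ≅ Z^10, C_1 ≅ Z^24, C_2 ≅ Z^14.

∂_1: C_1 → C_0 maps an edge to its endpoints' difference, ∂[p,q] = q − p. For instance
  ∂FL = L − F.
As a 10×24 matrix over Z this has rank 8, with invariant factors (1,1,1,1,1,1,1,1).

∂_2: C_2 → C_1 sends each 2-simplex [p,q,r] to [q,r] − [p,r] + [p,q]. For instance
  ∂FLN = LN − FN + FL,
  ∂FGM = GM − FM + FG.
This gives a 24×14 integer matrix of rank 13; reducing to Smith normal form yields diagonal entries (1,1,1,1,1,1,1,1,1,1,1,1,1).

Now H_k = ker ∂_k / im ∂_{k+1}, so:

  H_0: rank C_0 − rank ∂_1 = 10 − 8 = 2, and the invariant factors of ∂_1 are all 1, so H_0 ≅ Z^2.
  H_1: rank ker ∂_1 − rank ∂_2 = (24 − 8) − 13 = 3, and the invariant factors of ∂_2 are all 1, so H_1 ≅ Z^3.
  H_2: rank ker ∂_2 − rank ∂_3 = (14 − 13) − 0 = 1, and there is no ∂_3, so H_2 ≅ Z.

As a check, the Euler characteristic is 10 − 24 + 14 = 0, which agrees with 2 − 3 + 1 = 0.
(K is a triangulation of the disjoint union of the torus T^2 and the circle S^1.)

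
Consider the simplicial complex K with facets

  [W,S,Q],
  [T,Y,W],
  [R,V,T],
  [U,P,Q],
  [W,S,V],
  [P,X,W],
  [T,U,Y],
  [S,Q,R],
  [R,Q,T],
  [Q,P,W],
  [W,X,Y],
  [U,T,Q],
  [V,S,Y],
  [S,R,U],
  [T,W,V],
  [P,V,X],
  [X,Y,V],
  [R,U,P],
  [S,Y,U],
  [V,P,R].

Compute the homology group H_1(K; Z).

We work with the vertex ordering P < Q < R < S < T < U < V < W < X < Y. The simplices of K, each written with vertices in increasing order, are:

  0-simplices (10): P, Q, R, S, T, U, V, W, X, Y
  1-simplices (30): PQ, PR, PU, PV, PW, PX, QR, QS, QT, QU, QW, RS, RT, RU, RV, SU, SV, SW, SY, TU, TV, TW, TY, UY, VW, VX, VY, WX, WY, XY
  2-simplices (20): PQU, PQW, PRU, PRV, PVX, PWX, QRS, QRT, QSW, QTU, RSU, RTV, SUY, SVW, SVY, TUY, TVW, TWY, VXY, WXY

giving chain groups C_0 ≅ Z^10, C_1 ≅ Z^30, C_2 ≅ Z^20.

The boundary map ∂_1: C_1 → C_0 maps an edge to its endpoints' difference, ∂[p,q] = q − p.
The resulting 10×30 matrix has rank 9, and its Smith normal form has invariant factors (1,1,1,1,1,1,1,1,1).

Boundary ∂_2: C_2 → C_1 sends each 2-simplex [p,q,r] to [q,r] − [p,r] + [p,q]. For instance
  ∂SUY = UY − SY + SU,
  ∂PQW = QW − PW + PQ.
The resulting 30×20 matrix has rank 20, and its Smith normal form has invariant factors (1,1,1,1,1,1,1,1,1,1,1,1,1,1,1,1,1,1,1,2).

Now H_k = ker ∂_k / im ∂_{k+1}, so:

  H_1: rank ker ∂_1 − rank ∂_2 = (30 − 9) − 20 = 1, and ∂_2 has invariant factor 2 > 1, so H_1 ≅ Z ⊕ Z/2.

H_1 ≅ Z ⊕ Z/2.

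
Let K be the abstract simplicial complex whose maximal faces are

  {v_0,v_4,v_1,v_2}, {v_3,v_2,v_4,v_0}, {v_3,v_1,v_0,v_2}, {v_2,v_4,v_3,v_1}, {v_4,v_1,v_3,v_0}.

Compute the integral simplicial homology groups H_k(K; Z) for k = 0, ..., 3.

We work with the vertex ordering v_0 < v_1 < v_2 < v_3 < v_4. The simplices of K, each written with vertices in increasing order, are:

  0-simplices (5): [v_0], [v_1], [v_2], [v_3], [v_4]
  1-simplices (10): [v_0,v_1], [v_0,v_2], [v_0,v_3], [v_0,v_4], [v_1,v_2], [v_1,v_3], [v_1,v_4], [v_2,v_3], [v_2,v_4], [v_3,v_4]
  2-simplices (10): [v_0,v_1,v_2], [v_0,v_1,v_3], [v_0,v_1,v_4], [v_0,v_2,v_3], [v_0,v_2,v_4], [v_0,v_3,v_4], [v_1,v_2,v_3], [v_1,v_2,v_4], [v_1,v_3,v_4], [v_2,v_3,v_4]
  3-simplices (5): [v_0,v_1,v_2,v_3], [v_0,v_1,v_2,v_4], [v_0,v_1,v_3,v_4], [v_0,v_2,v_3,v_4], [v_1,v_2,v_3,v_4]

giving chain groups C_0 ≅ Z^5, C_1 ≅ Z^10, C_2 ≅ Z^10, C_3 ≅ Z^5.

∂_1: C_1 → C_0 sends each edge [p,q] (with p < q) to q − p. For instance
  ∂[v_0,v_2] = [v_2] − [v_0].
The resulting 5×10 matrix has rank 4, and its Smith normal form has invariant factors (1,1,1,1).

The boundary map ∂_2: C_2 → C_1 maps a triangle to the signed sum of its edges. For instance
  ∂[v_1,v_3,v_4] = [v_3,v_4] − [v_1,v_4] + [v_1,v_3],
  ∂[v_0,v_1,v_4] = [v_1,v_4] − [v_0,v_4] + [v_0,v_1].
The resulting 10×10 matrix has rank 6, and its Smith normal form has invariant factors (1,1,1,1,1,1).

Boundary ∂_3: C_3 → C_2 sends each 3-simplex σ to the alternating sum Σ_i (−1)^i (σ with its i-th vertex removed). For instance
  ∂[v_0,v_1,v_2,v_4] = [v_1,v_2,v_4] − [v_0,v_2,v_4] + [v_0,v_1,v_4] − [v_0,v_1,v_2],
  ∂[v_1,v_2,v_3,v_4] = [v_2,v_3,v_4] − [v_1,v_3,v_4] + [v_1,v_2,v_4] − [v_1,v_2,v_3].
This gives a 10×5 integer matrix of rank 4; reducing to Smith normal form yields diagonal entries (1,1,1,1).

Now H_k = ker ∂_k / im ∂_{k+1}, so:

  H_0: rank C_0 − rank ∂_1 = 5 − 4 = 1, and the invariant factors of ∂_1 are all 1, so H_0 ≅ Z.
  H_1: rank ker ∂_1 − rank ∂_2 = (10 − 4) − 6 = 0, and the invariant factors of ∂_2 are all 1, so H_1 ≅ 0.
  H_2: rank ker ∂_2 − rank ∂_3 = (10 − 6) − 4 = 0, and the invariant factors of ∂_3 are all 1, so H_2 ≅ 0.
  H_3: rank ker ∂_3 − rank ∂_4 = (5 − 4) − 0 = 1, and there is no ∂_4, so H_3 ≅ Z.

H_0 ≅ Z,  H_1 = 0,  H_2 = 0,  H_3 ≅ Z.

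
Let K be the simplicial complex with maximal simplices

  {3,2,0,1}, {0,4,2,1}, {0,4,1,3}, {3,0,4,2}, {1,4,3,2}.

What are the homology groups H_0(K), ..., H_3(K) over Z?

H_0 ≅ Z,  H_1 = 0,  H_2 = 0,  H_3 ≅ Z.

We work with the vertex ordering 0 < 1 < 2 < 3 < 4. The simplices of K, each written with vertices in increasing order, are:

  0-simplices (5): [0], [1], [2], [3], [4]
  1-simplices (10): [0,1], [0,2], [0,3], [0,4], [1,2], [1,3], [1,4], [2,3], [2,4], [3,4]
  2-simplices (10): [0,1,2], [0,1,3], [0,1,4], [0,2,3], [0,2,4], [0,3,4], [1,2,3], [1,2,4], [1,3,4], [2,3,4]
  3-simplices (5): [0,1,2,3], [0,1,2,4], [0,1,3,4], [0,2,3,4], [1,2,3,4]

so the chain groups are C_0 ≅ Z^5, C_1 ≅ Z^10, C_2 ≅ Z^10, C_3 ≅ Z^5.

∂_1: C_1 → C_0 sends each edge [p,q] (with p < q) to q − p.
This gives a 5×10 integer matrix of rank 4; reducing to Smith normal form yields diagonal entries (1,1,1,1).

∂_2: C_2 → C_1 sends each 2-simplex [p,q,r] to [q,r] − [p,r] + [p,q]. For instance
  ∂[0,1,2] = [1,2] − [0,2] + [0,1],
  ∂[0,1,4] = [1,4] − [0,4] + [0,1].
The 10×10 boundary matrix has rank 6 and Smith normal form diag(1,1,1,1,1,1).

The boundary map ∂_3: C_3 → C_2 sends each 3-simplex σ to the alternating sum Σ_i (−1)^i (σ with its i-th vertex removed). For instance
  ∂[0,1,2,3] = [1,2,3] − [0,2,3] + [0,1,3] − [0,1,2],
  ∂[0,1,2,4] = [1,2,4] − [0,2,4] + [0,1,4] − [0,1,2].
As a 10×5 matrix over Z this has rank 4, with invariant factors (1,1,1,1).

Now H_k = ker ∂_k / im ∂_{k+1}, so:

  H_0: rank C_0 − rank ∂_1 = 5 − 4 = 1, and the invariant factors of ∂_1 are all 1, so H_0 = Z.
  H_1: rank ker ∂_1 − rank ∂_2 = (10 − 4) − 6 = 0, and the invariant factors of ∂_2 are all 1, so H_1 = 0.
  H_2: rank ker ∂_2 − rank ∂_3 = (10 − 6) − 4 = 0, and the invariant factors of ∂_3 are all 1, so H_2 = 0.
  H_3: rank ker ∂_3 − rank ∂_4 = (5 − 4) − 0 = 1, and there is no ∂_4, so H_3 = Z.

As a check, the Euler characteristic is 5 − 10 + 10 − 5 = 0, which agrees with 1 − 0 + 0 − 1 = 0.
(K is a triangulation of the 3-sphere S^3.)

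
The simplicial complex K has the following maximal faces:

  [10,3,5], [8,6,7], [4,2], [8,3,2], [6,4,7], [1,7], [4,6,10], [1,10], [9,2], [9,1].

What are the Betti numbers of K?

b_0 = 1, b_1 = 4, b_2 = 0.

We work with the vertex ordering 1 < 2 < 3 < 4 < 5 < 6 < 7 < 8 < 9 < 10. The simplices of K, each written with vertices in increasing order, are:

  0-simplices (10): [1], [2], [3], [4], [5], [6], [7], [8], [9], [10]
  1-simplices (18): [1,7], [1,9], [1,10], [2,3], [2,4], [2,8], [2,9], [3,5], [3,8], [3,10], [4,6], [4,7], [4,10], [5,10], [6,7], [6,8], [6,10], [7,8]
  2-simplices (5): [2,3,8], [3,5,10], [4,6,7], [4,6,10], [6,7,8]

giving chain groups C_0 ≅ Z^10, C_1 ≅ Z^18, C_2 ≅ Z^5.

∂_1: C_1 → C_0 maps an edge to its endpoints' difference, ∂[p,q] = q − p.
This gives a 10×18 integer matrix of rank 9; reducing to Smith normal form yields diagonal entries (1,1,1,1,1,1,1,1,1).

∂_2: C_2 → C_1 maps a triangle to the signed sum of its edges. For instance
  ∂[6,7,8] = [7,8] − [6,8] + [6,7],
  ∂[4,6,10] = [6,10] − [4,10] + [4,6].
The resulting 18×5 matrix has rank 5, and its Smith normal form has invariant factors (1,1,1,1,1).

Reading off H_k = ker ∂_k / im ∂_{k+1}:

  H_0: rank C_0 − rank ∂_1 = 10 − 9 = 1, and the invariant factors of ∂_1 are all 1, so H_0 ≅ Z.
  H_1: rank ker ∂_1 − rank ∂_2 = (18 − 9) − 5 = 4, and the invariant factors of ∂_2 are all 1, so H_1 ≅ Z^4.
  H_2: rank ker ∂_2 − rank ∂_3 = (5 − 5) − 0 = 0, and there is no ∂_3, so H_2 ≅ 0.

Hence the Betti numbers are b_0 = 1, b_1 = 4, b_2 = 0.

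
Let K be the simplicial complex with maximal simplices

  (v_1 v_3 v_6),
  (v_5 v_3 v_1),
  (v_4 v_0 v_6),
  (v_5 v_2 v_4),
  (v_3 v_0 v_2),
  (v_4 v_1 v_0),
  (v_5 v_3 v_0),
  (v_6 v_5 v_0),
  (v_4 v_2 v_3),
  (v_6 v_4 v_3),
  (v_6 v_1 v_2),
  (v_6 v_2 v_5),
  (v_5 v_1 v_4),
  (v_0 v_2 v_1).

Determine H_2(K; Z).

We work with the vertex ordering v_0 < v_1 < v_2 < v_3 < v_4 < v_5 < v_6. The simplices of K, each written with vertices in increasing order, are:

  0-simplices (7): [v_0], [v_1], [v_2], [v_3], [v_4], [v_5], [v_6]
  1-simplices (21): (21 of them)
  2-simplices (14): (14 of them)

Hence C_0 ≅ Z^7, C_1 ≅ Z^21, C_2 ≅ Z^14.

∂_1: C_1 → C_0 is given by ∂[p,q] = [q] − [p]. For instance
  ∂[v_4,v_6] = [v_6] − [v_4].
The resulting 7×21 matrix has rank 6, and its Smith normal form has invariant factors (1,1,1,1,1,1).

Boundary ∂_2: C_2 → C_1 sends each 2-simplex [p,q,r] to [q,r] − [p,r] + [p,q]. For instance
  ∂[v_2,v_3,v_4] = [v_3,v_4] − [v_2,v_4] + [v_2,v_3],
  ∂[v_0,v_3,v_5] = [v_3,v_5] − [v_0,v_5] + [v_0,v_3].
The 21×14 boundary matrix has rank 13 and Smith normal form diag(1,1,1,1,1,1,1,1,1,1,1,1,1).

From H_k ≅ ker(∂_k) / im(∂_{k+1}) we obtain:

  H_2: rank ker ∂_2 − rank ∂_3 = (14 − 13) − 0 = 1, and there is no ∂_3, so H_2 ≅ Z.

(K is a triangulation of the torus T^2.)

H_2 ≅ Z.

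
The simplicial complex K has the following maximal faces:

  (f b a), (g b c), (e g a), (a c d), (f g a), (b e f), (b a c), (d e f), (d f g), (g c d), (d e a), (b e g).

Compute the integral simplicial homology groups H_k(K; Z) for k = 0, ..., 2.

H_0 = Z,  H_1 = Z/2Z,  H_2 = 0.

Fix the vertex order a < b < c < d < e < f < g and write every simplex with vertices in increasing order. Then dim K = 2 and the simplices of K are:

  0-simplices (7): a, b, c, d, e, f, g
  1-simplices (18): ab, ac, ad, ae, af, ag, bc, be, bf, bg, cd, cg, de, df, dg, ef, eg, fg
  2-simplices (12): abc, abf, acd, ade, aeg, afg, bcg, bef, beg, cdg, def, dfg

so the chain groups are C_0 ≅ Z^7, C_1 ≅ Z^18, C_2 ≅ Z^12.

∂_1: C_1 → C_0 is given by ∂[p,q] = [q] − [p]. For instance
  ∂bf = f − b.
The 7×18 boundary matrix has rank 6 and Smith normal form diag(1,1,1,1,1,1).

Boundary ∂_2: C_2 → C_1 maps a triangle to the signed sum of its edges. For instance
  ∂abc = bc − ac + ab,
  ∂dfg = fg − dg + df.
This gives a 18×12 integer matrix of rank 12; reducing to Smith normal form yields diagonal entries (1,1,1,1,1,1,1,1,1,1,1,2).

Computing H_k = (kernel of ∂_k) / (image of ∂_{k+1}):

  H_0: rank C_0 − rank ∂_1 = 7 − 6 = 1, and the invariant factors of ∂_1 are all 1, so H_0 ≅ Z.
  H_1: rank ker ∂_1 − rank ∂_2 = (18 − 6) − 12 = 0, and ∂_2 has invariant factor 2 > 1, so H_1 ≅ Z/2Z.
  H_2: rank ker ∂_2 − rank ∂_3 = (12 − 12) − 0 = 0, and there is no ∂_3, so H_2 ≅ 0.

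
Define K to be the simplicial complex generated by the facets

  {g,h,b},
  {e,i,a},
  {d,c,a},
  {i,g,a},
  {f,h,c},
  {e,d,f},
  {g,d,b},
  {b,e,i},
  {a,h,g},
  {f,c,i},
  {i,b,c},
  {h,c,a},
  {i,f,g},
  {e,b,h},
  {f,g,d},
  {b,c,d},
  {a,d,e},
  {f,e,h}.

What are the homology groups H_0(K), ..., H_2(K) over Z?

H_0 ≅ Z,  H_1 ≅ Z^2,  H_2 ≅ Z.

Order the vertices as a < b < c < d < e < f < g < h < i. Listing each simplex with vertices in this order, K has dimension 2 with simplices:

  0-simplices (9): a, b, c, d, e, f, g, h, i
  1-simplices (27): ac, ad, ae, ag, ah, ai, bc, bd, be, bg, bh, bi, cd, cf, ch, ci, de, df, dg, ef, eh, ei, fg, fh, fi, gh, gi
  2-simplices (18): acd, ach, ade, aei, agh, agi, bcd, bci, bdg, beh, bei, bgh, cfh, cfi, def, dfg, efh, fgi

so the chain groups are C_0 ≅ Z^9, C_1 ≅ Z^27, C_2 ≅ Z^18.

∂_1: C_1 → C_0 is given by ∂[p,q] = [q] − [p]. For instance
  ∂eh = h − e.
The resulting 9×27 matrix has rank 8, and its Smith normal form has invariant factors (1,1,1,1,1,1,1,1).

The boundary map ∂_2: C_2 → C_1 acts by ∂[p,q,r] = [q,r] − [p,r] + [p,q]. For instance
  ∂def = ef − df + de,
  ∂bcd = cd − bd + bc.
The resulting 27×18 matrix has rank 17, and its Smith normal form has invariant factors (1,1,1,1,1,1,1,1,1,1,1,1,1,1,1,1,1).

Now H_k = ker ∂_k / im ∂_{k+1}, so:

  H_0: rank C_0 − rank ∂_1 = 9 − 8 = 1, and the invariant factors of ∂_1 are all 1, so H_0 = Z.
  H_1: rank ker ∂_1 − rank ∂_2 = (27 − 8) − 17 = 2, and the invariant factors of ∂_2 are all 1, so H_1 = Z^2.
  H_2: rank ker ∂_2 − rank ∂_3 = (18 − 17) − 0 = 1, and there is no ∂_3, so H_2 = Z.

As a check, the Euler characteristic is 9 − 27 + 18 = 0, which agrees with 1 − 2 + 1 = 0.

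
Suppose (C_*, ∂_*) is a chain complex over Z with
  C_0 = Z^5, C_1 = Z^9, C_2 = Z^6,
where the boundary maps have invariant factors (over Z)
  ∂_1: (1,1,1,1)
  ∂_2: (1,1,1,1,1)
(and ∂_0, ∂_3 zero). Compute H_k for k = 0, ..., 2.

H_0: b_0 = 5 − 0 − 4 = 1; torsion from ∂_1 factors > 1: none. So H_0 ≅ Z.
H_1: b_1 = 9 − 4 − 5 = 0; torsion from ∂_2 factors > 1: none. So H_1 ≅ 0.
H_2: b_2 = 6 − 5 − 0 = 1; torsion from ∂_3 factors > 1: none. So H_2 ≅ Z.

H_0 ≅ Z,  H_1 = 0,  H_2 ≅ Z.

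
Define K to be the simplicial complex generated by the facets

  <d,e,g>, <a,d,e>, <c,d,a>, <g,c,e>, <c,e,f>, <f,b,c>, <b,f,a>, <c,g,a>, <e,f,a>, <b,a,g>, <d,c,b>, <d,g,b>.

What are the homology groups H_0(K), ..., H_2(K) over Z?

Fix the vertex order a < b < c < d < e < f < g and write every simplex with vertices in increasing order. Then dim K = 2 and the simplices of K are:

  0-simplices (7): a, b, c, d, e, f, g
  1-simplices (18): ab, ac, ad, ae, af, ag, bc, bd, bf, bg, cd, ce, cf, cg, de, dg, ef, eg
  2-simplices (12): abf, abg, acd, acg, ade, aef, bcd, bcf, bdg, cef, ceg, deg

Hence C_0 ≅ Z^7, C_1 ≅ Z^18, C_2 ≅ Z^12.

∂_1: C_1 → C_0 sends each edge [p,q] (with p < q) to q − p. For instance
  ∂ef = f − e.
The resulting 7×18 matrix has rank 6, and its Smith normal form has invariant factors (1,1,1,1,1,1).

∂_2: C_2 → C_1 acts by ∂[p,q,r] = [q,r] − [p,r] + [p,q]. For instance
  ∂ade = de − ae + ad,
  ∂acd = cd − ad + ac.
The 18×12 boundary matrix has rank 12 and Smith normal form diag(1,1,1,1,1,1,1,1,1,1,1,2).

Now H_k = ker ∂_k / im ∂_{k+1}, so:

  H_0: rank C_0 − rank ∂_1 = 7 − 6 = 1, and the invariant factors of ∂_1 are all 1, so H_0 = Z.
  H_1: rank ker ∂_1 − rank ∂_2 = (18 − 6) − 12 = 0, and ∂_2 has invariant factor 2 > 1, so H_1 = Z/2.
  H_2: rank ker ∂_2 − rank ∂_3 = (12 − 12) − 0 = 0, and there is no ∂_3, so H_2 = 0.

As a check, the Euler characteristic is 7 − 18 + 12 = 1, which agrees with 1 − 0 + 0 = 1.

H_0 = Z,  H_1 = Z/2,  H_2 = 0.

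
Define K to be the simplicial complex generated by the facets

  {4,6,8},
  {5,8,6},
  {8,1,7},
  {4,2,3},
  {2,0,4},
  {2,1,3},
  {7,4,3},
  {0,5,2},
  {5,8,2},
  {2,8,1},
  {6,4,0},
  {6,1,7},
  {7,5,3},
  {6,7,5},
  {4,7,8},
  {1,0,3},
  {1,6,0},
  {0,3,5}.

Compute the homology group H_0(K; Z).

H_0 ≅ Z.

K has 9 vertices, 27 edges, 18 triangles.
rank ∂_0 = 0, rank ∂_1 = 8 ⇒ b_0 = 9 − 0 − 8 = 1; all invariant factors of ∂_1 are 1 so no torsion. So H_0 = Z.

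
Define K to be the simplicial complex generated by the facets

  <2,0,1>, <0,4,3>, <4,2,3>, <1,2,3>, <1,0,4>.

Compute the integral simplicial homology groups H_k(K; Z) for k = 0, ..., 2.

H_0 = Z,  H_1 = Z,  H_2 = 0.

Fix the vertex order 0 < 1 < 2 < 3 < 4 and write every simplex with vertices in increasing order. Then dim K = 2 and the simplices of K are:

  0-simplices (5): [0], [1], [2], [3], [4]
  1-simplices (10): [0,1], [0,2], [0,3], [0,4], [1,2], [1,3], [1,4], [2,3], [2,4], [3,4]
  2-simplices (5): [0,1,2], [0,1,4], [0,3,4], [1,2,3], [2,3,4]

Hence C_0 ≅ Z^5, C_1 ≅ Z^10, C_2 ≅ Z^5.

∂_1: C_1 → C_0 is given by ∂[p,q] = [q] − [p].
This gives a 5×10 integer matrix of rank 4; reducing to Smith normal form yields diagonal entries (1,1,1,1).

The boundary map ∂_2: C_2 → C_1 acts by ∂[p,q,r] = [q,r] − [p,r] + [p,q]. For instance
  ∂[0,1,2] = [1,2] − [0,2] + [0,1],
  ∂[0,1,4] = [1,4] − [0,4] + [0,1].
As a 10×5 matrix over Z this has rank 5, with invariant factors (1,1,1,1,1).

From H_k ≅ ker(∂_k) / im(∂_{k+1}) we obtain:

  H_0: rank C_0 − rank ∂_1 = 5 − 4 = 1, and the invariant factors of ∂_1 are all 1, so H_0 = Z.
  H_1: rank ker ∂_1 − rank ∂_2 = (10 − 4) − 5 = 1, and the invariant factors of ∂_2 are all 1, so H_1 = Z.
  H_2: rank ker ∂_2 − rank ∂_3 = (5 − 5) − 0 = 0, and there is no ∂_3, so H_2 = 0.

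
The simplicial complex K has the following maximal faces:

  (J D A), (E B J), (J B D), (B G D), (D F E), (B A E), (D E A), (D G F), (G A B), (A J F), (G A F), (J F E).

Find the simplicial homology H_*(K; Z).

H_0 ≅ Z,  H_1 ≅ Z/2Z,  H_2 = 0.

Take the total order A < B < D < E < F < G < J on the vertex set. Then K (dimension 2) consists of the simplices:

  0-simplices (7): A, B, D, E, F, G, J
  1-simplices (18): AB, AD, AE, AF, AG, AJ, BD, BE, BG, BJ, DE, DF, DG, DJ, EF, EJ, FG, FJ
  2-simplices (12): ABE, ABG, ADE, ADJ, AFG, AFJ, BDG, BDJ, BEJ, DEF, DFG, EFJ

Hence C_0 ≅ Z^7, C_1 ≅ Z^18, C_2 ≅ Z^12.

∂_1: C_1 → C_0 sends each edge [p,q] (with p < q) to q − p.
As a 7×18 matrix over Z this has rank 6, with invariant factors (1,1,1,1,1,1).

Boundary ∂_2: C_2 → C_1 sends each 2-simplex [p,q,r] to [q,r] − [p,r] + [p,q]. For instance
  ∂DFG = FG − DG + DF,
  ∂EFJ = FJ − EJ + EF.
As a 18×12 matrix over Z this has rank 12, with invariant factors (1,1,1,1,1,1,1,1,1,1,1,2).

Now H_k = ker ∂_k / im ∂_{k+1}, so:

  H_0: rank C_0 − rank ∂_1 = 7 − 6 = 1, and the invariant factors of ∂_1 are all 1, so H_0 = Z.
  H_1: rank ker ∂_1 − rank ∂_2 = (18 − 6) − 12 = 0, and ∂_2 has invariant factor 2 > 1, so H_1 = Z/2Z.
  H_2: rank ker ∂_2 − rank ∂_3 = (12 − 12) − 0 = 0, and there is no ∂_3, so H_2 = 0.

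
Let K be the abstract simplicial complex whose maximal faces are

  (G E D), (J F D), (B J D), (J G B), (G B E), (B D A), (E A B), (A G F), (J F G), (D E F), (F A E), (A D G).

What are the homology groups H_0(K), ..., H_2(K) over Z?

H_0 ≅ Z,  H_1 ≅ Z_2,  H_2 = 0.

Order the vertices as A < B < D < E < F < G < J. Listing each simplex with vertices in this order, K has dimension 2 with simplices:

  0-simplices (7): A, B, D, E, F, G, J
  1-simplices (18): AB, AD, AE, AF, AG, BD, BE, BG, BJ, DE, DF, DG, DJ, EF, EG, FG, FJ, GJ
  2-simplices (12): ABD, ABE, ADG, AEF, AFG, BDJ, BEG, BGJ, DEF, DEG, DFJ, FGJ

giving chain groups C_0 ≅ Z^7, C_1 ≅ Z^18, C_2 ≅ Z^12.

Boundary ∂_1: C_1 → C_0 is given by ∂[p,q] = [q] − [p].
This gives a 7×18 integer matrix of rank 6; reducing to Smith normal form yields diagonal entries (1,1,1,1,1,1).

The boundary map ∂_2: C_2 → C_1 maps a triangle to the signed sum of its edges. For instance
  ∂BDJ = DJ − BJ + BD,
  ∂DFJ = FJ − DJ + DF.
The resulting 18×12 matrix has rank 12, and its Smith normal form has invariant factors (1,1,1,1,1,1,1,1,1,1,1,2).

From H_k ≅ ker(∂_k) / im(∂_{k+1}) we obtain:

  H_0: rank C_0 − rank ∂_1 = 7 − 6 = 1, and the invariant factors of ∂_1 are all 1, so H_0 = Z.
  H_1: rank ker ∂_1 − rank ∂_2 = (18 − 6) − 12 = 0, and ∂_2 has invariant factor 2 > 1, so H_1 = Z_2.
  H_2: rank ker ∂_2 − rank ∂_3 = (12 − 12) − 0 = 0, and there is no ∂_3, so H_2 = 0.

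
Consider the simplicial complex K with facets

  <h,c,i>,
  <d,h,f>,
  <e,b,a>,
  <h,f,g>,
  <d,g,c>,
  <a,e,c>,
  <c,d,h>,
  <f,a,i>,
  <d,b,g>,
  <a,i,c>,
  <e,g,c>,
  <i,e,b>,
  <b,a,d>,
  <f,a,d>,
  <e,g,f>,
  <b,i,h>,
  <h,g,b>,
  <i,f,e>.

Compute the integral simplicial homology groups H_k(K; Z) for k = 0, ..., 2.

H_0 = Z,  H_1 = Z ⊕ Z/2Z,  H_2 = 0.

Fix the vertex order a < b < c < d < e < f < g < h < i and write every simplex with vertices in increasing order. Then dim K = 2 and the simplices of K are:

  0-simplices (9): a, b, c, d, e, f, g, h, i
  1-simplices (27): ab, ac, ad, ae, af, ai, bd, be, bg, bh, bi, cd, ce, cg, ch, ci, df, dg, dh, ef, eg, ei, fg, fh, fi, gh, hi
  2-simplices (18): abd, abe, ace, aci, adf, afi, bdg, bei, bgh, bhi, cdg, cdh, ceg, chi, dfh, efg, efi, fgh

so the chain groups are C_0 ≅ Z^9, C_1 ≅ Z^27, C_2 ≅ Z^18.

The boundary map ∂_1: C_1 → C_0 maps an edge to its endpoints' difference, ∂[p,q] = q − p. For instance
  ∂bg = g − b.
As a 9×27 matrix over Z this has rank 8, with invariant factors (1,1,1,1,1,1,1,1).

Boundary ∂_2: C_2 → C_1 acts by ∂[p,q,r] = [q,r] − [p,r] + [p,q]. For instance
  ∂bgh = gh − bh + bg,
  ∂efi = fi − ei + ef.
The 27×18 boundary matrix has rank 18 and Smith normal form diag(1,1,1,1,1,1,1,1,1,1,1,1,1,1,1,1,1,2).

Now H_k = ker ∂_k / im ∂_{k+1}, so:

  H_0: rank C_0 − rank ∂_1 = 9 − 8 = 1, and the invariant factors of ∂_1 are all 1, so H_0 = Z.
  H_1: rank ker ∂_1 − rank ∂_2 = (27 − 8) − 18 = 1, and ∂_2 has invariant factor 2 > 1, so H_1 = Z ⊕ Z/2Z.
  H_2: rank ker ∂_2 − rank ∂_3 = (18 − 18) − 0 = 0, and there is no ∂_3, so H_2 = 0.

As a check, the Euler characteristic is 9 − 27 + 18 = 0, which agrees with 1 − 1 + 0 = 0.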